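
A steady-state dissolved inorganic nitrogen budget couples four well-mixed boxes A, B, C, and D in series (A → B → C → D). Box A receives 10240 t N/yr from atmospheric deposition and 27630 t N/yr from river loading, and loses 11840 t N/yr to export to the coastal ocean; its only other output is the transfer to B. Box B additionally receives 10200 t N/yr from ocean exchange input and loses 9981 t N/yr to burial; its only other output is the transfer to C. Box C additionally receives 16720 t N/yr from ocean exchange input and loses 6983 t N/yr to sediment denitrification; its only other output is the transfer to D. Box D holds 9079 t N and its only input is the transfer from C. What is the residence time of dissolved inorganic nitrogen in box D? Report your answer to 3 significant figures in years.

Box A: F(A→B) = (10240 + 27630) − 11840 = 26030 t N/yr.
Box B: F(B→C) = (26030 + 10200) − 9981 = 26249 t N/yr.
Box C: F(C→D) = (26249 + 16720) − 6983 = 35986 t N/yr.
Box D throughput = its input = 35986 t N/yr; τ = 9079 / 35986 = 0.2523 yr.

0.252 yr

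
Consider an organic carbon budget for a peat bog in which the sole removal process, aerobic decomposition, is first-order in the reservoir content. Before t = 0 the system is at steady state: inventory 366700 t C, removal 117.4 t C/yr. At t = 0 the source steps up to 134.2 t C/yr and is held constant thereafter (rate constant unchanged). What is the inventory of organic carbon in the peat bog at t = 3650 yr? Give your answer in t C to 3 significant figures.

Residence time τ = M₀/F₀ = 3124 yr. The eventual steady state is M_∞ = M₀·(F₁/F₀) = 366700 × 134.2/117.4 = 419170 t C.
The anomaly ΔM(t) = M(t) − M_∞ decays as ΔM₀·e^(−t/τ) with ΔM₀ = 366700 − 419170 = −52470 t C.
At t = 3650 yr, e^(−t/τ) = e^(−1.169) = 0.3108, so ΔM = −16310 t C and M = 419170 − 16310 = 402860 t C.

403000 t C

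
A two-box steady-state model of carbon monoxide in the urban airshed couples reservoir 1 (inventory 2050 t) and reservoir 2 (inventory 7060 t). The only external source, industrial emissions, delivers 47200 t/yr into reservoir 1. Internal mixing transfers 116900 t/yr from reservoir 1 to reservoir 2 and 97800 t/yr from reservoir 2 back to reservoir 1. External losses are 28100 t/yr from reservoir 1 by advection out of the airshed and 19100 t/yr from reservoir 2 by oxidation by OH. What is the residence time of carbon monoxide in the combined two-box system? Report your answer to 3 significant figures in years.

For the system as a whole, the A↔B exchange is internal and contributes nothing to the throughput; only the external sinks remove mass.
M_total = 2050 + 7060 = 9110.0 t.
ΣF_external_out = 28100 + 19100 = 47200 t/yr.
τ = M_total / ΣF_ext = 9110.0 / 47200 = 0.1930 yr.

0.193 yr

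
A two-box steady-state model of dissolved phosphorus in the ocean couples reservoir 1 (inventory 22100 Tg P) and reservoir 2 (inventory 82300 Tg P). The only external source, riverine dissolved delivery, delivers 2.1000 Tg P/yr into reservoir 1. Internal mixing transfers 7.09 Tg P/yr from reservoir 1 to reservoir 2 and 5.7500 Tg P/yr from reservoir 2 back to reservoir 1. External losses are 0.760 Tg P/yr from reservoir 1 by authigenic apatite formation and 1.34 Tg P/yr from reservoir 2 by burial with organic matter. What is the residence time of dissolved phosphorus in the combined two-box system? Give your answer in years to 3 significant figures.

Residence time in the combined system uses the total inventory and the total *external* removal — internal exchanges between the two boxes cancel.
M_total = 22100 + 82300 = 104400 Tg P.
ΣF_external_out = 0.760 + 1.34 = 2.1000 Tg P/yr.
τ = M_total / ΣF_ext = 104400 / 2.1000 = 49710 yr.

49700 yr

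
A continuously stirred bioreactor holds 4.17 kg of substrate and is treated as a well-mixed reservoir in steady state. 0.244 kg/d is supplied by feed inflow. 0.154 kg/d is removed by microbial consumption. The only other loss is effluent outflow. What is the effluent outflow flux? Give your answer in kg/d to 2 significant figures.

At steady state ΣF_in = ΣF_out.
ΣF_in = 0.24400 kg/d.
Effluent outflow flux = ΣF_in − (0.154) = 0.24400 − 0.1540 = 0.09000 kg/d.

0.090 kg/d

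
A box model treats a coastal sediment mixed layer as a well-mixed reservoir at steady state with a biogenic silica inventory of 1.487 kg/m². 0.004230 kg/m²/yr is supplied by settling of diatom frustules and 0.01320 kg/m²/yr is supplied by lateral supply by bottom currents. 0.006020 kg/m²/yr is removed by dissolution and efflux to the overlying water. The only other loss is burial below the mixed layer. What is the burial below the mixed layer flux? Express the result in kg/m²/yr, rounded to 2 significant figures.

At steady state ΣF_in = ΣF_out.
ΣF_in = 0.004230 + 0.01320 = 0.017430 kg/m²/yr.
Burial below the mixed layer flux = ΣF_in − (0.006020) = 0.017430 − 0.006020 = 0.01141 kg/m²/yr.

0.011 kg/m²/yr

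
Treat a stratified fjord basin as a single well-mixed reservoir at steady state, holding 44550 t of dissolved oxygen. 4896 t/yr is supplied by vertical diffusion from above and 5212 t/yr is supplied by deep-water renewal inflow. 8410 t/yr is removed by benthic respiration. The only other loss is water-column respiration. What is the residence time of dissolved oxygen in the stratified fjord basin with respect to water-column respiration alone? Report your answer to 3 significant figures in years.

At steady state ΣF_in = ΣF_out.
ΣF_in = 4896 + 5212 = 10108 t/yr.
Water-column respiration flux = ΣF_in − (8410) = 10108 − 8410 = 1698 t/yr.
τ = M / F = 44550 / 1698 = 26.24 yr.

26.2 yr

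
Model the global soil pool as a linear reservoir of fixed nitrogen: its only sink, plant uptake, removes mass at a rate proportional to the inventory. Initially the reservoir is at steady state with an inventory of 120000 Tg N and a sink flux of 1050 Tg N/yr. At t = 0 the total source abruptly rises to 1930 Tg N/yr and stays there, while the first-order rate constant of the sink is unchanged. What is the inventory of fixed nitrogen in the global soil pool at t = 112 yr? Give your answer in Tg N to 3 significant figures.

183000 Tg N

Residence time τ = M₀/F₀ = 114.3 yr. The eventual steady state is M_∞ = M₀·(F₁/F₀) = 120000 × 1930/1050 = 220570 Tg N.
The anomaly ΔM(t) = M(t) − M_∞ decays as ΔM₀·e^(−t/τ) with ΔM₀ = 120000 − 220570 = −100600 Tg N.
At t = 112 yr, e^(−t/τ) = e^(−0.9800) = 0.3753, so ΔM = −37750 Tg N and M = 220570 − 37750 = 182830 Tg N.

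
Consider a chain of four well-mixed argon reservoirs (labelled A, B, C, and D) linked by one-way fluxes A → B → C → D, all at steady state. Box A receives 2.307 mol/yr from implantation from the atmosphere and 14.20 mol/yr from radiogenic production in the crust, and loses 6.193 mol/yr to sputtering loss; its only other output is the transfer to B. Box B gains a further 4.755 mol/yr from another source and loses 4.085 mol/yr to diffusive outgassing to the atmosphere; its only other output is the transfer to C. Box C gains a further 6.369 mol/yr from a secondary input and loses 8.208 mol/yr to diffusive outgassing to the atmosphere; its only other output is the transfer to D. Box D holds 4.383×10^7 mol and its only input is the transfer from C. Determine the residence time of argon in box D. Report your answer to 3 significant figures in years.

Box A: F(A→B) = (2.307 + 14.20) − 6.193 = 10.314 mol/yr.
Box B: F(B→C) = (10.314 + 4.755) − 4.085 = 10.984 mol/yr.
Box C: F(C→D) = (10.984 + 6.369) − 8.208 = 9.1450 mol/yr.
Box D throughput = its input = 9.1450 mol/yr; τ = 4.383×10^7 / 9.1450 = 4.793×10^6 yr.

4.79×10^6 yr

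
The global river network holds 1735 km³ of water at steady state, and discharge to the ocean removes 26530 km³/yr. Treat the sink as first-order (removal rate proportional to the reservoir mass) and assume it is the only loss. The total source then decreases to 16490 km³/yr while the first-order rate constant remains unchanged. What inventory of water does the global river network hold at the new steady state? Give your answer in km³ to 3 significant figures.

Rate constant k = F/M = 26530 / 1735 = 15.29 yr⁻¹.
At the new steady state, source = k·M_new ⇒ M_new = 16490 / 15.29 = 1078 km³.
(Equivalently M_new = M × F_new/F_old = 1735 × 16490/26530.)

1080 km³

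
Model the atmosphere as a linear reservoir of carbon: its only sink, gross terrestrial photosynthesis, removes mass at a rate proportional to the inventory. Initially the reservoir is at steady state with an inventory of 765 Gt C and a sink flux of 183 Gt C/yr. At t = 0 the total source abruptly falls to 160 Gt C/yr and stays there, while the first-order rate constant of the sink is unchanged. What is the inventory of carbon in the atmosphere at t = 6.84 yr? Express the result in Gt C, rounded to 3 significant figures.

688 Gt C

The sink rate constant is k = F₀/M₀ = 183/765 = 0.2392 yr⁻¹.
Solving dM/dt = F₁ − kM with M(0) = M₀ gives M(t) = F₁/k + (M₀ − F₁/k)·e^(−kt).
F₁/k = 160/0.2392 = 668.85 Gt C; kt = 0.2392 × 6.84 = 1.636, e^(−kt) = 0.1947.
M(6.84) = 668.85 + (765 − 668.85) × 0.1947 = 668.85 + 18.72 = 687.57 Gt C.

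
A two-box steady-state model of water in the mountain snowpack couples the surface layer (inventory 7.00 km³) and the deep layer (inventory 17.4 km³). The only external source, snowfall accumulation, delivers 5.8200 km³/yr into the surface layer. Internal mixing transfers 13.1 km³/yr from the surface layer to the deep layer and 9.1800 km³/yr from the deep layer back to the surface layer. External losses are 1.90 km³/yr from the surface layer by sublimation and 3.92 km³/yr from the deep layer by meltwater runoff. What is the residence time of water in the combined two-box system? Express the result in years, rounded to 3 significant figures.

Treat the two boxes together as one reservoir: the mixing fluxes between them are internal recycling, so τ = ΣM / Σ(external losses).
M_total = 7.00 + 17.4 = 24.400 km³.
ΣF_external_out = 1.90 + 3.92 = 5.8200 km³/yr.
τ = M_total / ΣF_ext = 24.400 / 5.8200 = 4.192 yr.

4.19 yr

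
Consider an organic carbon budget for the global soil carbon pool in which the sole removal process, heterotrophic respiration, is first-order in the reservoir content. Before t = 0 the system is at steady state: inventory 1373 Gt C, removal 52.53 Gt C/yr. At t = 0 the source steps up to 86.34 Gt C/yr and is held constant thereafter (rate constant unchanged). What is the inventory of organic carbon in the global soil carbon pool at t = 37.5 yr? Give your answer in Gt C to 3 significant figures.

The sink rate constant is k = F₀/M₀ = 52.53/1373 = 0.03826 yr⁻¹.
Solving dM/dt = F₁ − kM with M(0) = M₀ gives M(t) = F₁/k + (M₀ − F₁/k)·e^(−kt).
F₁/k = 86.34/0.03826 = 2256.7 Gt C; kt = 0.03826 × 37.5 = 1.435, e^(−kt) = 0.2382.
M(37.5) = 2256.7 + (1373 − 2256.7) × 0.2382 = 2256.7 − 210.5 = 2046.2 Gt C.

2050 Gt C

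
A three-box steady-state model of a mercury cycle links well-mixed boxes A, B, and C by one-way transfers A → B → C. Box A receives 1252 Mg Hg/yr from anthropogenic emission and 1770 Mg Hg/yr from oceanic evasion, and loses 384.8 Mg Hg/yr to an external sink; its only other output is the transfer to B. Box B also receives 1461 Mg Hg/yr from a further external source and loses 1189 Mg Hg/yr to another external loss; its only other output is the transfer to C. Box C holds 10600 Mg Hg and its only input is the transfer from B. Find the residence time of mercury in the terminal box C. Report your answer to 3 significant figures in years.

Box A: F(A→B) = (1252 + 1770) − 384.8 = 2637.2 Mg Hg/yr.
Box B: F(B→C) = (2637.2 + 1461) − 1189 = 2909.2 Mg Hg/yr.
Box C throughput = its input = 2909.2 Mg Hg/yr; τ = 10600 / 2909.2 = 3.644 yr.

3.64 yr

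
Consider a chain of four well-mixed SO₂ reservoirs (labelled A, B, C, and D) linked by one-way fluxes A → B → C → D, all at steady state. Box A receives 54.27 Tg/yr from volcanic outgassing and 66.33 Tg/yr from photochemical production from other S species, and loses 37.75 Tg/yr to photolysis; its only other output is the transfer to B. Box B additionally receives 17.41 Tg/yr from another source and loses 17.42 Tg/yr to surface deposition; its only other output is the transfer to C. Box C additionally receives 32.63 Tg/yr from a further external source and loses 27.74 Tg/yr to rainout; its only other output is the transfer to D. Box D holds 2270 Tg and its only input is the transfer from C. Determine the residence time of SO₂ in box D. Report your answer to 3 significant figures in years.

Box A: F(A→B) = (54.27 + 66.33) − 37.75 = 82.850 Tg/yr.
Box B: F(B→C) = (82.850 + 17.41) − 17.42 = 82.840 Tg/yr.
Box C: F(C→D) = (82.840 + 32.63) − 27.74 = 87.730 Tg/yr.
Box D throughput = its input = 87.730 Tg/yr; τ = 2270 / 87.730 = 25.87 yr.

25.9 yr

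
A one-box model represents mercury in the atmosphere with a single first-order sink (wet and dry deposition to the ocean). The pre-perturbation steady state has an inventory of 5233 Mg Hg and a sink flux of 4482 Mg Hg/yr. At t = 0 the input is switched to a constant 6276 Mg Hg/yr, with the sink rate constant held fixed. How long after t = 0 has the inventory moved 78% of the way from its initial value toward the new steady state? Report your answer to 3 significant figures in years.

1.77 yr

τ = M₀/F₀ = 5233/4482 = 1.168 yr.
The remaining gap fraction is e^(−t/τ); 78% covered ⇒ e^(−t/τ) = 0.220.
t = −τ ln(0.220) = 1.168 × 1.514 = 1.768 yr.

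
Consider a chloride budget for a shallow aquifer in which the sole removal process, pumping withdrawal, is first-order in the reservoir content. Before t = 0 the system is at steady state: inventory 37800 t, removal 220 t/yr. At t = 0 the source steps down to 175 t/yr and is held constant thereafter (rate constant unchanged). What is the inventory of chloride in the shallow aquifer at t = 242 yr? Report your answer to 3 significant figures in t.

32000 t

τ = M₀/F₀ = 37800/220 = 171.8 yr; rate constant k = 1/τ.
New steady state M_∞ = F₁/k = F₁·τ = 175 × 171.8 = 30068 t.
M(t) = M_∞ + (M₀ − M_∞)·e^(−t/τ); t/τ = 242/171.8 = 1.408, so e^(−t/τ) = 0.2445.
M(t) = 30068 + 7732 × 0.2445 = 31959 t.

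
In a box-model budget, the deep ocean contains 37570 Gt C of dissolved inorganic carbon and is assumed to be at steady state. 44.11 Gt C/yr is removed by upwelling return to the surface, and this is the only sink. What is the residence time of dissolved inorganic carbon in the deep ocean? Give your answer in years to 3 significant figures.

τ = M / F = 37570 / 44.11 = 851.7 yr.

852 yr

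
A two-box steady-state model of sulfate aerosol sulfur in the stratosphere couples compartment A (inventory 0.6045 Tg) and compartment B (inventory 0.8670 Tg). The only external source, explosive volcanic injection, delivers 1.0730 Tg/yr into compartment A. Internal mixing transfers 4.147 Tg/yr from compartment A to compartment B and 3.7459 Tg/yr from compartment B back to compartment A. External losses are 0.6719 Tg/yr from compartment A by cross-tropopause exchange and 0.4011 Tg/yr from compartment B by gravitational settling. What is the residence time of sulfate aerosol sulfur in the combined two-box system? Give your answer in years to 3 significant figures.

Treat the two boxes together as one reservoir: the mixing fluxes between them are internal recycling, so τ = ΣM / Σ(external losses).
M_total = 0.6045 + 0.8670 = 1.4715 Tg.
ΣF_external_out = 0.6719 + 0.4011 = 1.0730 Tg/yr.
τ = M_total / ΣF_ext = 1.4715 / 1.0730 = 1.371 yr.

1.37 yr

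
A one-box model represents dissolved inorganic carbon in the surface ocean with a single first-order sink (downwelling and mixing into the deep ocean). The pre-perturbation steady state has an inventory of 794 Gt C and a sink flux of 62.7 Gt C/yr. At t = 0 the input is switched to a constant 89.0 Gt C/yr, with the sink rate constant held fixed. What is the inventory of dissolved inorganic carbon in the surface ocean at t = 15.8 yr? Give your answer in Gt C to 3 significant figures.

1030 Gt C

τ = M₀/F₀ = 794/62.7 = 12.66 yr; rate constant k = 1/τ.
New steady state M_∞ = F₁/k = F₁·τ = 89.0 × 12.66 = 1127.0 Gt C.
M(t) = M_∞ + (M₀ − M_∞)·e^(−t/τ); t/τ = 15.8/12.66 = 1.248, so e^(−t/τ) = 0.2872.
M(t) = 1127.0 − 333.0 × 0.2872 = 1031.4 Gt C.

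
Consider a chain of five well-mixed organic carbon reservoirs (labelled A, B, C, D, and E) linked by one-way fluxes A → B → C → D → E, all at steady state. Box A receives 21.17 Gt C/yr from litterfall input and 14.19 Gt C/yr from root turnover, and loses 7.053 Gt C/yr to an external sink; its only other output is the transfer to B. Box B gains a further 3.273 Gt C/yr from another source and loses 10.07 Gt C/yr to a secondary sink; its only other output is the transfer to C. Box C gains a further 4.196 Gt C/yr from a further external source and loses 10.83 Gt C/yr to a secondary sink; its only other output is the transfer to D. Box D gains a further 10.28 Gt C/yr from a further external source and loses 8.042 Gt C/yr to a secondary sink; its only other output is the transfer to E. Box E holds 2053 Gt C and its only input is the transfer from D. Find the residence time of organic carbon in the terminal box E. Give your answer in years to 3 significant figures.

120 yr

Box A: F(A→B) = (21.17 + 14.19) − 7.053 = 28.307 Gt C/yr.
Box B: F(B→C) = (28.307 + 3.273) − 10.07 = 21.510 Gt C/yr.
Box C: F(C→D) = (21.510 + 4.196) − 10.83 = 14.876 Gt C/yr.
Box D: F(D→E) = (14.876 + 10.28) − 8.042 = 17.114 Gt C/yr.
Box E throughput = its input = 17.114 Gt C/yr; τ = 2053 / 17.114 = 120.0 yr.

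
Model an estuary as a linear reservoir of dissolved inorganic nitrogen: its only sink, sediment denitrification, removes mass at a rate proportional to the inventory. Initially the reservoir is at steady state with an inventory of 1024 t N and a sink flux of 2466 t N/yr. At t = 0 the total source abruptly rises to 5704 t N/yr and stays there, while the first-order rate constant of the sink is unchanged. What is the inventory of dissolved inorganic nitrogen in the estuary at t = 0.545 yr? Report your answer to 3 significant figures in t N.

2010 t N

τ = M₀/F₀ = 1024/2466 = 0.4152 yr; rate constant k = 1/τ.
New steady state M_∞ = F₁/k = F₁·τ = 5704 × 0.4152 = 2368.6 t N.
M(t) = M_∞ + (M₀ − M_∞)·e^(−t/τ); t/τ = 0.545/0.4152 = 1.312, so e^(−t/τ) = 0.2692.
M(t) = 2368.6 − 1345 × 0.2692 = 2006.7 t N.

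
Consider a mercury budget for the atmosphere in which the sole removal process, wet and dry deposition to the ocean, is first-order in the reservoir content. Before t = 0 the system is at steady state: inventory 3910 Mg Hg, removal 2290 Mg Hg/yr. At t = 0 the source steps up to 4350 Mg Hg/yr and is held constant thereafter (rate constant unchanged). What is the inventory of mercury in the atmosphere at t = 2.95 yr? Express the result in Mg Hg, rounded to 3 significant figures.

The sink rate constant is k = F₀/M₀ = 2290/3910 = 0.5857 yr⁻¹.
Solving dM/dt = F₁ − kM with M(0) = M₀ gives M(t) = F₁/k + (M₀ − F₁/k)·e^(−kt).
F₁/k = 4350/0.5857 = 7427.3 Mg Hg; kt = 0.5857 × 2.95 = 1.728, e^(−kt) = 0.1777.
M(2.95) = 7427.3 + (3910 − 7427.3) × 0.1777 = 7427.3 − 625.0 = 6802.3 Mg Hg.

6800 Mg Hg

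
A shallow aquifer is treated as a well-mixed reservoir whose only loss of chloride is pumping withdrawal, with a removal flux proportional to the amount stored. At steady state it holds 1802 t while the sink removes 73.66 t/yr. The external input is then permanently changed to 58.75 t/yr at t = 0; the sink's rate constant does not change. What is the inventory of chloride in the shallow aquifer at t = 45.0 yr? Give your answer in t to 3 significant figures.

1500 t

τ = M₀/F₀ = 1802/73.66 = 24.46 yr; rate constant k = 1/τ.
New steady state M_∞ = F₁/k = F₁·τ = 58.75 × 24.46 = 1437.2 t.
M(t) = M_∞ + (M₀ − M_∞)·e^(−t/τ); t/τ = 45.0/24.46 = 1.839, so e^(−t/τ) = 0.1589.
M(t) = 1437.2 + 364.8 × 0.1589 = 1495.2 t.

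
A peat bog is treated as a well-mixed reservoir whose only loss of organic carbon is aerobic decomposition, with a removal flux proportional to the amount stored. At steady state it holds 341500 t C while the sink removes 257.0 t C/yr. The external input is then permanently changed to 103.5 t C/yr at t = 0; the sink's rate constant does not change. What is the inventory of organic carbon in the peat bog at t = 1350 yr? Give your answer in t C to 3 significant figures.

Residence time τ = M₀/F₀ = 1329 yr. The eventual steady state is M_∞ = M₀·(F₁/F₀) = 341500 × 103.5/257.0 = 137530 t C.
The anomaly ΔM(t) = M(t) − M_∞ decays as ΔM₀·e^(−t/τ) with ΔM₀ = 341500 − 137530 = 204000 t C.
At t = 1350 yr, e^(−t/τ) = e^(−1.016) = 0.3621, so ΔM = 73850 t C and M = 137530 + 73850 = 211380 t C.

211000 t C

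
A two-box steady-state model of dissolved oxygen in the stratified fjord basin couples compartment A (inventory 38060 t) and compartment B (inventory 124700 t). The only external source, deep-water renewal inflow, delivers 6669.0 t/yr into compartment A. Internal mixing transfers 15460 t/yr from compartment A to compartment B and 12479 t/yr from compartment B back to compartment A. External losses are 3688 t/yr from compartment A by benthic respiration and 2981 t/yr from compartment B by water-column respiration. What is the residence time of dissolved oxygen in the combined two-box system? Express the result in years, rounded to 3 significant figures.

24.4 yr

Residence time in the combined system uses the total inventory and the total *external* removal — internal exchanges between the two boxes cancel.
M_total = 38060 + 124700 = 162760 t.
ΣF_external_out = 3688 + 2981 = 6669.0 t/yr.
τ = M_total / ΣF_ext = 162760 / 6669.0 = 24.41 yr.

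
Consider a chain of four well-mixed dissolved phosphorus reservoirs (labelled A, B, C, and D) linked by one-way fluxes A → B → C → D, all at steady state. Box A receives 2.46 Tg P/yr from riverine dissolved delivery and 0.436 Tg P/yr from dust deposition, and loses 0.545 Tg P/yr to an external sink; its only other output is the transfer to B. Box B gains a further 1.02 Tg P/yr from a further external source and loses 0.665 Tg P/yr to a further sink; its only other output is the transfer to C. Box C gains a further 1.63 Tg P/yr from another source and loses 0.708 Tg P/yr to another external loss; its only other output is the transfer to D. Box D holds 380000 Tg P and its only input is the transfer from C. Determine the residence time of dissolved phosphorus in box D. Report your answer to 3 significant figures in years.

105000 yr

Box A: F(A→B) = (2.46 + 0.436) − 0.545 = 2.3510 Tg P/yr.
Box B: F(B→C) = (2.3510 + 1.02) − 0.665 = 2.7060 Tg P/yr.
Box C: F(C→D) = (2.7060 + 1.63) − 0.708 = 3.6280 Tg P/yr.
Box D throughput = its input = 3.6280 Tg P/yr; τ = 380000 / 3.6280 = 104700 yr.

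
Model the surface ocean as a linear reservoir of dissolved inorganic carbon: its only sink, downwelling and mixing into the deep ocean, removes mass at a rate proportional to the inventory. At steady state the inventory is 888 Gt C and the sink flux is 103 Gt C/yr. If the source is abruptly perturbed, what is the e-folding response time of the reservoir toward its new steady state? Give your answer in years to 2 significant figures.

For a linear reservoir the response time equals the residence time τ = M/F.
τ = 888 / 103 = 8.621 yr.

8.6 yr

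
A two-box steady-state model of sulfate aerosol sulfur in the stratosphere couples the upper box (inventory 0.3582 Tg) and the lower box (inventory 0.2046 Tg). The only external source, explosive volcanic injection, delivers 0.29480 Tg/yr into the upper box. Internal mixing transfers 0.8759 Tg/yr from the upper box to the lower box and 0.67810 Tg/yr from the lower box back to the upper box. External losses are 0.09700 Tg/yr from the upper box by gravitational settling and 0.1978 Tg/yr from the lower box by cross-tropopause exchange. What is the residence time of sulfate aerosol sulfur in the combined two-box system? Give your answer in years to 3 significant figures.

Residence time in the combined system uses the total inventory and the total *external* removal — internal exchanges between the two boxes cancel.
M_total = 0.3582 + 0.2046 = 0.56280 Tg.
ΣF_external_out = 0.09700 + 0.1978 = 0.29480 Tg/yr.
τ = M_total / ΣF_ext = 0.56280 / 0.29480 = 1.909 yr.

1.91 yr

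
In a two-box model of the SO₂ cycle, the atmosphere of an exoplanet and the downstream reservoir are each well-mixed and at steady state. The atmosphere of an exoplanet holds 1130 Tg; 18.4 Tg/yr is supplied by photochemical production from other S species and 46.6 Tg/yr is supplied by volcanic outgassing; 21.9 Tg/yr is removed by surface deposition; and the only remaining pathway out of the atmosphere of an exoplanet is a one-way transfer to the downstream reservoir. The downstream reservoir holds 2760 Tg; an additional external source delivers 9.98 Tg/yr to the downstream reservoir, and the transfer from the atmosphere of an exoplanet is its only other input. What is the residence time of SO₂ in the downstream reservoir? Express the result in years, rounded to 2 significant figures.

Balance the atmosphere of an exoplanet: ΣF_in = 18.4 + 46.6 = 65.000 Tg/yr.
Transfer to the downstream reservoir = ΣF_in − (21.9) = 43.100 Tg/yr.
Total input to the downstream reservoir = 43.100 + 9.98 = 53.080 Tg/yr; at steady state this equals its total output.
τ = M / F = 2760 / 53.080 = 52.00 yr.

52 yr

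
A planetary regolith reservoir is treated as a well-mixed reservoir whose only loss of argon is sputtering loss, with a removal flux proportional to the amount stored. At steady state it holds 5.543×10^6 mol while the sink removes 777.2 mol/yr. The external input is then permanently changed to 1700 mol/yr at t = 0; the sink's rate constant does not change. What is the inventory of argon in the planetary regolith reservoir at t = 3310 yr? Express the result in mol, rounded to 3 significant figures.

7.99×10^6 mol

The sink rate constant is k = F₀/M₀ = 777.2/5.543×10^6 = 0.0001402 yr⁻¹.
Solving dM/dt = F₁ − kM with M(0) = M₀ gives M(t) = F₁/k + (M₀ − F₁/k)·e^(−kt).
F₁/k = 1700/0.0001402 = 1.2124×10^7 mol; kt = 0.0001402 × 3310 = 0.4641, e^(−kt) = 0.6287.
M(3310) = 1.2124×10^7 + (5.543×10^6 − 1.2124×10^7) × 0.6287 = 1.2124×10^7 − 4.138×10^6 = 7.9867×10^6 mol.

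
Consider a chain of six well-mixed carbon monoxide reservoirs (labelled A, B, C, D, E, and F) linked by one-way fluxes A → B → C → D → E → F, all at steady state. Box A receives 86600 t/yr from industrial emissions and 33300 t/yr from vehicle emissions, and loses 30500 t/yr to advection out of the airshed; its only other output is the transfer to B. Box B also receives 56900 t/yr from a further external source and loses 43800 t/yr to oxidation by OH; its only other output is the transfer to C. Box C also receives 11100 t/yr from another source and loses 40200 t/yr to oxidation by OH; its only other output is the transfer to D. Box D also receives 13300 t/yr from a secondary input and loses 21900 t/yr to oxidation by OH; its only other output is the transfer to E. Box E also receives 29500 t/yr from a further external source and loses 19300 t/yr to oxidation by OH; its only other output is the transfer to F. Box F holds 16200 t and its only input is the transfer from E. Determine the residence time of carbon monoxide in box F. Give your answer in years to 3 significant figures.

Box A: F(A→B) = (86600 + 33300) − 30500 = 89400 t/yr.
Box B: F(B→C) = (89400 + 56900) − 43800 = 102500 t/yr.
Box C: F(C→D) = (102500 + 11100) − 40200 = 73400 t/yr.
Box D: F(D→E) = (73400 + 13300) − 21900 = 64800 t/yr.
Box E: F(E→F) = (64800 + 29500) − 19300 = 75000 t/yr.
Box F throughput = its input = 75000 t/yr; τ = 16200 / 75000 = 0.2160 yr.

0.216 yr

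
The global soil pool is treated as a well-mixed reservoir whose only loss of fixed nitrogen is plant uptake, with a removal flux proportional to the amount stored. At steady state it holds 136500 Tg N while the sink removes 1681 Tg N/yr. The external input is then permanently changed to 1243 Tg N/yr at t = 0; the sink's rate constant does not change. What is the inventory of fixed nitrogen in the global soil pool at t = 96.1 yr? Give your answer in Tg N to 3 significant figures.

112000 Tg N

Residence time τ = M₀/F₀ = 81.20 yr. The eventual steady state is M_∞ = M₀·(F₁/F₀) = 136500 × 1243/1681 = 100930 Tg N.
The anomaly ΔM(t) = M(t) − M_∞ decays as ΔM₀·e^(−t/τ) with ΔM₀ = 136500 − 100930 = 35570 Tg N.
At t = 96.1 yr, e^(−t/τ) = e^(−1.183) = 0.3062, so ΔM = 10890 Tg N and M = 100930 + 10890 = 111820 Tg N.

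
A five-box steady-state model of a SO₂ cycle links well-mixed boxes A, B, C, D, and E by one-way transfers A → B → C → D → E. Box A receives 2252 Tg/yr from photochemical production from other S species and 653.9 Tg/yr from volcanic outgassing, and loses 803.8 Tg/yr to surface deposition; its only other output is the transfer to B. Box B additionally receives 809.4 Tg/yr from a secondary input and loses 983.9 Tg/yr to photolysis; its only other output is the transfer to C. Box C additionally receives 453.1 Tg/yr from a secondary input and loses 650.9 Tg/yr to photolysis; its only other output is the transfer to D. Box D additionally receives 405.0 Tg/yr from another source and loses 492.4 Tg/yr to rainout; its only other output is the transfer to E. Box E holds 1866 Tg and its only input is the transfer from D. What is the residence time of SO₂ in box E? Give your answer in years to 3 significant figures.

1.14 yr

Box A: F(A→B) = (2252 + 653.9) − 803.8 = 2102.1 Tg/yr.
Box B: F(B→C) = (2102.1 + 809.4) − 983.9 = 1927.6 Tg/yr.
Box C: F(C→D) = (1927.6 + 453.1) − 650.9 = 1729.8 Tg/yr.
Box D: F(D→E) = (1729.8 + 405.0) − 492.4 = 1642.4 Tg/yr.
Box E throughput = its input = 1642.4 Tg/yr; τ = 1866 / 1642.4 = 1.136 yr.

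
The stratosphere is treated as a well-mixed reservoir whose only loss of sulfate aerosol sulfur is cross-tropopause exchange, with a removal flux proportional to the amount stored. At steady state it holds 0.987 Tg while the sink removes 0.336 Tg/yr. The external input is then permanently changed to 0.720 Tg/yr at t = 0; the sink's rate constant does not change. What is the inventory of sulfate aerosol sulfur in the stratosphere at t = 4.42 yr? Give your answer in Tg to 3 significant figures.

The sink rate constant is k = F₀/M₀ = 0.336/0.987 = 0.3404 yr⁻¹.
Solving dM/dt = F₁ − kM with M(0) = M₀ gives M(t) = F₁/k + (M₀ − F₁/k)·e^(−kt).
F₁/k = 0.720/0.3404 = 2.1150 Tg; kt = 0.3404 × 4.42 = 1.505, e^(−kt) = 0.2221.
M(4.42) = 2.1150 + (0.987 − 2.1150) × 0.2221 = 2.1150 − 0.2505 = 1.8645 Tg.

1.86 Tg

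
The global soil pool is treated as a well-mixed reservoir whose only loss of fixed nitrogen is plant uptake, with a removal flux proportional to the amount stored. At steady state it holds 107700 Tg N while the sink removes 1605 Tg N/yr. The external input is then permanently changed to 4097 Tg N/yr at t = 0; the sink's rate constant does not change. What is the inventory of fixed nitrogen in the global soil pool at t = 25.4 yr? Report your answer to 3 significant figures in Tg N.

Residence time τ = M₀/F₀ = 67.10 yr. The eventual steady state is M_∞ = M₀·(F₁/F₀) = 107700 × 4097/1605 = 274920 Tg N.
The anomaly ΔM(t) = M(t) − M_∞ decays as ΔM₀·e^(−t/τ) with ΔM₀ = 107700 − 274920 = −167200 Tg N.
At t = 25.4 yr, e^(−t/τ) = e^(−0.3785) = 0.6849, so ΔM = −114500 Tg N and M = 274920 − 114500 = 160400 Tg N.

160000 Tg N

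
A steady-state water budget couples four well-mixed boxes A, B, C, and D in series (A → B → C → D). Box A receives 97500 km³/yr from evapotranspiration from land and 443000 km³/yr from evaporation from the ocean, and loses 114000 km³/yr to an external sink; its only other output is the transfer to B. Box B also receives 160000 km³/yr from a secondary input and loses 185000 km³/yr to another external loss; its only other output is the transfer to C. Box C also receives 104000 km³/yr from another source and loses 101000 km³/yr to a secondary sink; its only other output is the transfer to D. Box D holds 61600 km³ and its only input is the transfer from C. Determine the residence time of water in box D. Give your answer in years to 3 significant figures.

0.152 yr

Box A: F(A→B) = (97500 + 443000) − 114000 = 426500 km³/yr.
Box B: F(B→C) = (426500 + 160000) − 185000 = 401500 km³/yr.
Box C: F(C→D) = (401500 + 104000) − 101000 = 404500 km³/yr.
Box D throughput = its input = 404500 km³/yr; τ = 61600 / 404500 = 0.1523 yr.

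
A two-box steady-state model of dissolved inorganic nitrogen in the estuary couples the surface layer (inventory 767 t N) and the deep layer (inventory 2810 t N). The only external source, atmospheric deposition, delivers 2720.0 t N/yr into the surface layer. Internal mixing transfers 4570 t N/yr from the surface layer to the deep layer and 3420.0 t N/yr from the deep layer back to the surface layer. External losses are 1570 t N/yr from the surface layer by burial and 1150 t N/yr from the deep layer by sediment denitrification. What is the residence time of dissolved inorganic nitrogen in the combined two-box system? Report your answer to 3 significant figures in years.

1.32 yr

Treat the two boxes together as one reservoir: the mixing fluxes between them are internal recycling, so τ = ΣM / Σ(external losses).
M_total = 767 + 2810 = 3577.0 t N.
ΣF_external_out = 1570 + 1150 = 2720.0 t N/yr.
τ = M_total / ΣF_ext = 3577.0 / 2720.0 = 1.315 yr.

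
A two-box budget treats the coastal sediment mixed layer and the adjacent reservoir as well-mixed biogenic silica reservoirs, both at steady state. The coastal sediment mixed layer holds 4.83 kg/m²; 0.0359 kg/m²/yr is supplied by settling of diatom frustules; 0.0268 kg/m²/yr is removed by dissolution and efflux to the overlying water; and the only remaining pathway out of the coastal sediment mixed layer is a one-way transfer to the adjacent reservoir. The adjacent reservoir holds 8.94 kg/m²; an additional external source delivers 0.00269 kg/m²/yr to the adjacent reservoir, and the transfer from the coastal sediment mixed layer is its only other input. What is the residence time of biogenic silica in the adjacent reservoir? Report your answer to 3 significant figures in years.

Balance the coastal sediment mixed layer: ΣF_in = 0.035900 kg/m²/yr.
Transfer to the adjacent reservoir = ΣF_in − (0.0268) = 0.0091000 kg/m²/yr.
Total input to the adjacent reservoir = 0.0091000 + 0.00269 = 0.011790 kg/m²/yr; at steady state this equals its total output.
τ = M / F = 8.94 / 0.011790 = 758.3 yr.

758 yr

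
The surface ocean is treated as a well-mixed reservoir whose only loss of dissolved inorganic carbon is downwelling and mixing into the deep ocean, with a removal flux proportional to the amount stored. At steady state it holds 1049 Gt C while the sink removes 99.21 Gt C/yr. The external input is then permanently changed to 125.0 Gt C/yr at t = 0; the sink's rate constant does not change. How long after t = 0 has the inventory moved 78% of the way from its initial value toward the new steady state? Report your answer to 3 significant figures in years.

16.0 yr

τ = M₀/F₀ = 1049/99.21 = 10.57 yr.
The remaining gap fraction is e^(−t/τ); 78% covered ⇒ e^(−t/τ) = 0.220.
t = −τ ln(0.220) = 10.57 × 1.514 = 16.01 yr.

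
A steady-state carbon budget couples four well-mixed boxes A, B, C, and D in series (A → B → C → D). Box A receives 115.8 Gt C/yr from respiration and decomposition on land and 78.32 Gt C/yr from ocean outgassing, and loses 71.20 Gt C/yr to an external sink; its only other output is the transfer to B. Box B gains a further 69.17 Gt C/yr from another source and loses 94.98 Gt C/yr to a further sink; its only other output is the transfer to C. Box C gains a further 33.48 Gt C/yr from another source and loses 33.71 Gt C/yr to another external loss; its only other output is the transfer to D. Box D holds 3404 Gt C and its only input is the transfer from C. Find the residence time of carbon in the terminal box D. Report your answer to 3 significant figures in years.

35.1 yr

Box A: F(A→B) = (115.8 + 78.32) − 71.20 = 122.92 Gt C/yr.
Box B: F(B→C) = (122.92 + 69.17) − 94.98 = 97.110 Gt C/yr.
Box C: F(C→D) = (97.110 + 33.48) − 33.71 = 96.880 Gt C/yr.
Box D throughput = its input = 96.880 Gt C/yr; τ = 3404 / 96.880 = 35.14 yr.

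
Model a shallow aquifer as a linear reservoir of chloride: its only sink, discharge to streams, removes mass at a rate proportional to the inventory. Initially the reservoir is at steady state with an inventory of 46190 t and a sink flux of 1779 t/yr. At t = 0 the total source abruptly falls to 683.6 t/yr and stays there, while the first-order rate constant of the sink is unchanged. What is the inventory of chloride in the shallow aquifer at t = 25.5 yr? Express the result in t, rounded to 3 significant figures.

The sink rate constant is k = F₀/M₀ = 1779/46190 = 0.03851 yr⁻¹.
Solving dM/dt = F₁ − kM with M(0) = M₀ gives M(t) = F₁/k + (M₀ − F₁/k)·e^(−kt).
F₁/k = 683.6/0.03851 = 17749 t; kt = 0.03851 × 25.5 = 0.9821, e^(−kt) = 0.3745.
M(25.5) = 17749 + (46190 − 17749) × 0.3745 = 17749 + 10650 = 28401 t.

28400 t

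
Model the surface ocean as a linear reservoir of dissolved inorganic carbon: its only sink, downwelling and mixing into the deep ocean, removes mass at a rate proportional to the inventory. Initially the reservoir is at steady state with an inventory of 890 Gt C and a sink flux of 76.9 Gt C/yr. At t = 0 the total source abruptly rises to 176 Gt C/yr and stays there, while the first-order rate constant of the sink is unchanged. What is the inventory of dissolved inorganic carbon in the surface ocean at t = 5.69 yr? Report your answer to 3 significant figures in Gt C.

τ = M₀/F₀ = 890/76.9 = 11.57 yr; rate constant k = 1/τ.
New steady state M_∞ = F₁/k = F₁·τ = 176 × 11.57 = 2036.9 Gt C.
M(t) = M_∞ + (M₀ − M_∞)·e^(−t/τ); t/τ = 5.69/11.57 = 0.4916, so e^(−t/τ) = 0.6116.
M(t) = 2036.9 − 1147 × 0.6116 = 1335.4 Gt C.

1340 Gt C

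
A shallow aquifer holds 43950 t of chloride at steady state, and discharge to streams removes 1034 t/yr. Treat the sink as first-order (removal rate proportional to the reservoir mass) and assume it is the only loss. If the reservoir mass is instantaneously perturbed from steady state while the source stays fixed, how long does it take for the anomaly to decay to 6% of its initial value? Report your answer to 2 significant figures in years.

120 yr

For a linear reservoir the anomaly decays as exp(−t/τ) with τ = M/F = 43950/1034 = 42.50 yr.
exp(−t/τ) = 0.06 ⇒ t = −τ ln(0.06) = 42.50 × 2.813 = 119.6 yr.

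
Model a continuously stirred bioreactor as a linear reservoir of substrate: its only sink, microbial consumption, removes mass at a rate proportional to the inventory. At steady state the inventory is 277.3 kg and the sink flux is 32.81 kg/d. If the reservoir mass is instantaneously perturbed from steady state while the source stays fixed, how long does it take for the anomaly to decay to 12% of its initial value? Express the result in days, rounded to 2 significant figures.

For a linear reservoir the anomaly decays as exp(−t/τ) with τ = M/F = 277.3/32.81 = 8.452 d.
exp(−t/τ) = 0.12 ⇒ t = −τ ln(0.12) = 8.452 × 2.120 = 17.92 d.

18 d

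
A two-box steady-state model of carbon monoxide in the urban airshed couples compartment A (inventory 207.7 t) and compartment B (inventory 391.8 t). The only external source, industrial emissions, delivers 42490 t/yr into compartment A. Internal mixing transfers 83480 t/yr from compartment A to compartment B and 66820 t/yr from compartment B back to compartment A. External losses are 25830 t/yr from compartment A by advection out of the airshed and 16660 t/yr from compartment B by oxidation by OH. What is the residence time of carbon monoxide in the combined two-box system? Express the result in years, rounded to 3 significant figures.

Residence time in the combined system uses the total inventory and the total *external* removal — internal exchanges between the two boxes cancel.
M_total = 207.7 + 391.8 = 599.50 t.
ΣF_external_out = 25830 + 16660 = 42490 t/yr.
τ = M_total / ΣF_ext = 599.50 / 42490 = 0.01411 yr.

0.0141 yr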